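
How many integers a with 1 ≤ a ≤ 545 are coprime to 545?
The number of a ∈ {1, ..., 545} with gcd(a, 545) = 1 is by definition Euler's totient φ(545). φ is multiplicative, with φ(p^e) = p^e − p^(e−1). Factorise 545 = 5 · 109. Then
  φ(545) = (5 − 1) · (109 − 1) = 4 · 108 = 432.
So there are 432 such integers.

Final answer: 432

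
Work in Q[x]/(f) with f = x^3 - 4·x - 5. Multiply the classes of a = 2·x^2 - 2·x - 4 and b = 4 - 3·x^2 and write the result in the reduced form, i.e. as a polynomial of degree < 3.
First multiply in Q[x] without reducing: a · b = -6·x^4 + 6·x^3 + 20·x^2 - 8·x - 16. Now divide by f(x) = x^3 - 4·x - 5, eliminating the leading term at each step:
  leading term -6·x^4: subtract (-6·x)·f(x) = -6·x^4 + 24·x^2 + 30·x, leaving 6·x^3 - 4·x^2 - 38·x - 16
  leading term 6·x^3: subtract (6)·f(x) = 6·x^3 - 24·x - 30, leaving -4·x^2 - 14·x + 14
The degree is now < 3, so this is the remainder. Hence a · b ≡ -4·x^2 - 14·x + 14 in Q[x]/(f).

Final answer: a · b ≡ -4·x^2 - 14·x + 14 (mod f(x))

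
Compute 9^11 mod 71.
4

Use repeated squaring. Binary(11) = 1011. Walk through the bits of the exponent 11 left-to-right: at each bit after the leading one, square the running value, then multiply by 9 if the bit is 1 (always reducing mod 71):
  bit 1 = 1 (leading): start with 9.
  bit 2 = 0: square 9^2 = 81 ≡ 10 (mod 71).
  bit 3 = 1: square 10^2 = 100 ≡ 29; bit is 1, so multiply 29·9 = 261 ≡ 48 (mod 71).
  bit 4 = 1: square 48^2 = 2304 ≡ 32; bit is 1, so multiply 32·9 = 288 ≡ 4 (mod 71).
Final value: 9^11 ≡ 4 (mod 71).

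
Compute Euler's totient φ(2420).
φ(2420) = 880

φ is multiplicative, with φ(p^e) = p^e − p^(e−1). Factorise 2420 = 2^2 · 5 · 11^2. Then
  φ(2420) = (2^2 − 2^1) · (5 − 1) · (11^2 − 11^1) = 2 · 4 · 110 = 880.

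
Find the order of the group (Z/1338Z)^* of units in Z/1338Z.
|(Z/1338Z)^*| = 444

(Z/1338Z)^* consists of the classes a with gcd(a, 1338) = 1, so its order is φ(1338). φ is multiplicative, with φ(p^e) = p^e − p^(e−1). Factorise 1338 = 2 · 3 · 223. Then
  φ(1338) = (2 − 1) · (3 − 1) · (223 − 1) = 1 · 2 · 222 = 444.
Thus |(Z/1338Z)^*| = 444.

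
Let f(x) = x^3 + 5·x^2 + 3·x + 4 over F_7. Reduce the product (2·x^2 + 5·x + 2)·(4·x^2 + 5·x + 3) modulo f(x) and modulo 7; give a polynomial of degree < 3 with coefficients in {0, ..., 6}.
a · b ≡ 2·x^2 + 2·x + 4 (mod f(x))

Multiply as integer polynomials: a · b = 8·x^4 + 30·x^3 + 39·x^2 + 25·x + 6. Reducing coefficients mod 7: a · b ≡ x^4 + 2·x^3 + 4·x^2 + 4·x + 6. Now divide by f(x) = x^3 + 5·x^2 + 3·x + 4 in F_7[x], eliminating the leading term at each step:
  leading term x^4: subtract (x)·f(x) = x^4 + 5·x^3 + 3·x^2 + 4·x, leaving 4·x^3 + x^2 + 6 (coefficients mod 7)
  leading term 4·x^3: subtract (4)·f(x) = 4·x^3 + 6·x^2 + 5·x + 2, leaving 2·x^2 + 2·x + 4 (coefficients mod 7)
The degree is now < 3, so this is the remainder. Hence a · b ≡ 2·x^2 + 2·x + 4 in F_7[x]/(f).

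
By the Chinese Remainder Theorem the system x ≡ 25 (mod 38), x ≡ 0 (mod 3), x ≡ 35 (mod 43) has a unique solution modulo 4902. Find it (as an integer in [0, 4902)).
The moduli 38, 3, 43 are pairwise coprime, so by the CRT there is a unique solution mod 38·3·43 = 4902.
Solve by successive substitution. Start with x ≡ 25 (mod 38).
  Combine with x ≡ 0 (mod 3): write x = 25 + 38·t and require 25 + 38·t ≡ 0 (mod 3), i.e. 38·t ≡ 0 − 25 ≡ 2 (mod 3). Since 38^(−1) ≡ 2 (mod 3) (38 ≡ 2 (mod 3)), t ≡ 2·2 ≡ 1 (mod 3). So x ≡ 25 + 38·1 = 63 (mod 114).
  Combine with x ≡ 35 (mod 43): write x = 63 + 114·t and require 63 + 114·t ≡ 35 (mod 43), i.e. 114·t ≡ 35 − 63 ≡ 15 (mod 43). Since 114^(−1) ≡ 20 (mod 43) (114 ≡ 28 (mod 43)), t ≡ 20·15 ≡ 42 (mod 43). So x ≡ 63 + 114·42 = 4851 (mod 4902).
Unique solution in [0, 4902): x = 4851.

Final answer: x ≡ 4851 (mod 4902); the representative in [0, 4902) is 4851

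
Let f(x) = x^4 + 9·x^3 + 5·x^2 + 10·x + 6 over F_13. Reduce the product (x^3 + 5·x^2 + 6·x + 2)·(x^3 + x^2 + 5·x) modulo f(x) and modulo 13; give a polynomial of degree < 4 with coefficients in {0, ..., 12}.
a · b ≡ 8·x^3 + 9·x^2 + 12·x + 6 (mod f(x))

Multiply as integer polynomials: a · b = x^6 + 6·x^5 + 16·x^4 + 33·x^3 + 32·x^2 + 10·x. Reducing coefficients mod 13: a · b ≡ x^6 + 6·x^5 + 3·x^4 + 7·x^3 + 6·x^2 + 10·x. Now divide by f(x) = x^4 + 9·x^3 + 5·x^2 + 10·x + 6 in F_13[x], eliminating the leading term at each step:
  leading term x^6: subtract (x^2)·f(x) = x^6 + 9·x^5 + 5·x^4 + 10·x^3 + 6·x^2, leaving 10·x^5 + 11·x^4 + 10·x^3 + 10·x (coefficients mod 13)
  leading term 10·x^5: subtract (10·x)·f(x) = 10·x^5 + 12·x^4 + 11·x^3 + 9·x^2 + 8·x, leaving 12·x^4 + 12·x^3 + 4·x^2 + 2·x (coefficients mod 13)
  leading term 12·x^4: subtract (12)·f(x) = 12·x^4 + 4·x^3 + 8·x^2 + 3·x + 7, leaving 8·x^3 + 9·x^2 + 12·x + 6 (coefficients mod 13)
The degree is now < 4, so this is the remainder. Hence a · b ≡ 8·x^3 + 9·x^2 + 12·x + 6 in F_13[x]/(f).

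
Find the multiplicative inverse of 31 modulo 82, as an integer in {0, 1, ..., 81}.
Apply the extended Euclidean algorithm to (82, 31), tracking rows (r, s, t) with s·82 + t·31 = r. Each division r_prev = q·r_cur + r_new produces the new row as (previous row) − q·(current row):
  row A: (82, 1, 0)   [1·82 + 0·31 = 82]
  row B: (31, 0, 1)   [0·82 + 1·31 = 31]
  82 = 2·31 + 20   → row C = row A − 2·row B = (20, 1, −2)   [check: 1·82 − 2·31 = 20]
  31 = 1·20 + 11   → row D = row B − 1·row C = (11, −1, 3)   [check: −1·82 + 3·31 = 11]
  20 = 1·11 + 9   → row E = row C − 1·row D = (9, 2, −5)   [check: 2·82 − 5·31 = 9]
  11 = 1·9 + 2   → row F = row D − 1·row E = (2, −3, 8)   [check: −3·82 + 8·31 = 2]
  9 = 4·2 + 1   → row G = row E − 4·row F = (1, 14, −37)   [check: 14·82 − 37·31 = 1]
  2 = 2·1 + 0   → remainder 0, stop. gcd = 1 (last nonzero row G).
The gcd is 1, so 31 is invertible mod 82. The last nonzero row gives 14·82 − 37·31 = 1, so t = −37. So 31^(−1) ≡ −37 ≡ 45 (mod 82). Verify: 31 · 45 = 1395 ≡ 1 (mod 82). ✓

Final answer: 31^(−1) ≡ 45 (mod 82)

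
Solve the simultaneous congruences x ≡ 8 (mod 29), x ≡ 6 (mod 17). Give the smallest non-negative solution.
The moduli 29, 17 are pairwise coprime, so by the CRT there is a unique solution mod 29·17 = 493.
Solve by successive substitution. Start with x ≡ 8 (mod 29).
  Combine with x ≡ 6 (mod 17): write x = 8 + 29·t and require 8 + 29·t ≡ 6 (mod 17), i.e. 29·t ≡ 6 − 8 ≡ 15 (mod 17). Since 29^(−1) ≡ 10 (mod 17) (29 ≡ 12 (mod 17)), t ≡ 10·15 ≡ 14 (mod 17). So x ≡ 8 + 29·14 = 414 (mod 493).
Unique solution in [0, 493): x = 414.

Final answer: x ≡ 414 (mod 493); the representative in [0, 493) is 414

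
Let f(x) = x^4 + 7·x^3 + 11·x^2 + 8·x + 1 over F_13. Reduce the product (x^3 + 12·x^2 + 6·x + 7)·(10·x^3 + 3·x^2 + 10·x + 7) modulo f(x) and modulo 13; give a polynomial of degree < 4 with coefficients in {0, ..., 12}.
a · b ≡ 6·x^3 + 8·x^2 + 4·x + 8 (mod f(x))

Multiply as integer polynomials: a · b = 10·x^6 + 123·x^5 + 106·x^4 + 215·x^3 + 165·x^2 + 112·x + 49. Reducing coefficients mod 13: a · b ≡ 10·x^6 + 6·x^5 + 2·x^4 + 7·x^3 + 9·x^2 + 8·x + 10. Now divide by f(x) = x^4 + 7·x^3 + 11·x^2 + 8·x + 1 in F_13[x], eliminating the leading term at each step:
  leading term 10·x^6: subtract (10·x^2)·f(x) = 10·x^6 + 5·x^5 + 6·x^4 + 2·x^3 + 10·x^2, leaving x^5 + 9·x^4 + 5·x^3 + 12·x^2 + 8·x + 10 (coefficients mod 13)
  leading term x^5: subtract (x)·f(x) = x^5 + 7·x^4 + 11·x^3 + 8·x^2 + x, leaving 2·x^4 + 7·x^3 + 4·x^2 + 7·x + 10 (coefficients mod 13)
  leading term 2·x^4: subtract (2)·f(x) = 2·x^4 + x^3 + 9·x^2 + 3·x + 2, leaving 6·x^3 + 8·x^2 + 4·x + 8 (coefficients mod 13)
The degree is now < 4, so this is the remainder. Hence a · b ≡ 6·x^3 + 8·x^2 + 4·x + 8 in F_13[x]/(f).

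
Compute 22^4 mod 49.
Use repeated squaring. Binary(4) = 100. Walk through the bits of the exponent 4 left-to-right: at each bit after the leading one, square the running value, then multiply by 22 if the bit is 1 (always reducing mod 49):
  bit 1 = 1 (leading): start with 22.
  bit 2 = 0: square 22^2 = 484 ≡ 43 (mod 49).
  bit 3 = 0: square 43^2 = 1849 ≡ 36 (mod 49).
Final value: 22^4 ≡ 36 (mod 49).

Final answer: 36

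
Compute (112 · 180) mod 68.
Reduce the factors first: 112 ≡ 44, 180 ≡ 44 (mod 68), so 112 · 180 ≡ 44 · 44 (mod 68). 44 · 44 = 1936. Dividing by 68: 1936 = 28·68 + 32. So (112 · 180) mod 68 = 32.

Final answer: 32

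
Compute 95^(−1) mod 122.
Apply the extended Euclidean algorithm to (122, 95), tracking rows (r, s, t) with s·122 + t·95 = r. Each division r_prev = q·r_cur + r_new produces the new row as (previous row) − q·(current row):
  row A: (122, 1, 0)   [1·122 + 0·95 = 122]
  row B: (95, 0, 1)   [0·122 + 1·95 = 95]
  122 = 1·95 + 27   → row C = row A − 1·row B = (27, 1, −1)   [check: 1·122 − 1·95 = 27]
  95 = 3·27 + 14   → row D = row B − 3·row C = (14, −3, 4)   [check: −3·122 + 4·95 = 14]
  27 = 1·14 + 13   → row E = row C − 1·row D = (13, 4, −5)   [check: 4·122 − 5·95 = 13]
  14 = 1·13 + 1   → row F = row D − 1·row E = (1, −7, 9)   [check: −7·122 + 9·95 = 1]
  13 = 13·1 + 0   → remainder 0, stop. gcd = 1 (last nonzero row F).
The gcd is 1, so 95 is invertible mod 122. The last nonzero row gives −7·122 + 9·95 = 1, so t = 9. So 95^(−1) ≡ 9 (mod 122). Verify: 95 · 9 = 855 ≡ 1 (mod 122). ✓

Final answer: 95^(−1) ≡ 9 (mod 122)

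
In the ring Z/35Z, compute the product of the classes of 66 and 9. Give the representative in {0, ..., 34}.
34

Reduce the factors first: 66 ≡ 31 (mod 35), so 66 · 9 ≡ 31 · 9 (mod 35). 31 · 9 = 279. Dividing by 35: 279 = 7·35 + 34. So (66 · 9) mod 35 = 34.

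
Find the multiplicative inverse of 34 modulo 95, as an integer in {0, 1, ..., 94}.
34^(−1) ≡ 14 (mod 95)

Apply the extended Euclidean algorithm to (95, 34), tracking rows (r, s, t) with s·95 + t·34 = r. Each division r_prev = q·r_cur + r_new produces the new row as (previous row) − q·(current row):
  row A: (95, 1, 0)   [1·95 + 0·34 = 95]
  row B: (34, 0, 1)   [0·95 + 1·34 = 34]
  95 = 2·34 + 27   → row C = row A − 2·row B = (27, 1, −2)   [check: 1·95 − 2·34 = 27]
  34 = 1·27 + 7   → row D = row B − 1·row C = (7, −1, 3)   [check: −1·95 + 3·34 = 7]
  27 = 3·7 + 6   → row E = row C − 3·row D = (6, 4, −11)   [check: 4·95 − 11·34 = 6]
  7 = 1·6 + 1   → row F = row D − 1·row E = (1, −5, 14)   [check: −5·95 + 14·34 = 1]
  6 = 6·1 + 0   → remainder 0, stop. gcd = 1 (last nonzero row F).
The gcd is 1, so 34 is invertible mod 95. The last nonzero row gives −5·95 + 14·34 = 1, so t = 14. So 34^(−1) ≡ 14 (mod 95). Verify: 34 · 14 = 476 ≡ 1 (mod 95). ✓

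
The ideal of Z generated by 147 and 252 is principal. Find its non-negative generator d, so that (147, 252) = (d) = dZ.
In the PID Z, (a, b) is generated by gcd(a, b). Compute gcd(252, 147) with the extended Euclidean algorithm, tracking rows (r, s, t) with s·252 + t·147 = r:
  row A: (252, 1, 0)   [1·252 + 0·147 = 252]
  row B: (147, 0, 1)   [0·252 + 1·147 = 147]
  252 = 1·147 + 105   → row C = row A − 1·row B = (105, 1, −1)   [check: 1·252 − 1·147 = 105]
  147 = 1·105 + 42   → row D = row B − 1·row C = (42, −1, 2)   [check: −1·252 + 2·147 = 42]
  105 = 2·42 + 21   → row E = row C − 2·row D = (21, 3, −5)   [check: 3·252 − 5·147 = 21]
  42 = 2·21 + 0   → remainder 0, stop. gcd = 21 (last nonzero row E).
So gcd(147, 252) = 21, with Bézout identity 3·252 − 5·147 = 21. Containment (⊇): the Bézout identity exhibits 21 as an element of (147, 252), giving (21) ⊆ (147, 252). Containment (⊆): since 21 | 147 and 21 | 252 (147 = 21·7, 252 = 21·12), every Z-linear combination of 147 and 252 is divisible by 21, so (147, 252) ⊆ (21). Therefore (147, 252) = (21), d = 21.

Final answer: (147, 252) = (21); d = 21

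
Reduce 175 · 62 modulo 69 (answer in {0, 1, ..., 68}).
Reduce the factors first: 175 ≡ 37 (mod 69), so 175 · 62 ≡ 37 · 62 (mod 69). 37 · 62 = 2294. Dividing by 69: 2294 = 33·69 + 17. So (175 · 62) mod 69 = 17.

Final answer: 17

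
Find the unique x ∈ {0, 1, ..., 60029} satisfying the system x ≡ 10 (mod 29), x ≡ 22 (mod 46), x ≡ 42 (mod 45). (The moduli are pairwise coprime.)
The moduli 29, 46, 45 are pairwise coprime, so by the CRT there is a unique solution mod 29·46·45 = 60030.
Solve by successive substitution. Start with x ≡ 10 (mod 29).
  Combine with x ≡ 22 (mod 46): write x = 10 + 29·t and require 10 + 29·t ≡ 22 (mod 46), i.e. 29·t ≡ 22 − 10 ≡ 12 (mod 46). Since 29^(−1) ≡ 27 (mod 46), t ≡ 27·12 ≡ 2 (mod 46). So x ≡ 10 + 29·2 = 68 (mod 1334).
  Combine with x ≡ 42 (mod 45): write x = 68 + 1334·t and require 68 + 1334·t ≡ 42 (mod 45), i.e. 1334·t ≡ 42 − 68 ≡ 19 (mod 45). Since 1334^(−1) ≡ 14 (mod 45) (1334 ≡ 29 (mod 45)), t ≡ 14·19 ≡ 41 (mod 45). So x ≡ 68 + 1334·41 = 54762 (mod 60030).
Unique solution in [0, 60030): x = 54762.

Final answer: x ≡ 54762 (mod 60030); the representative in [0, 60030) is 54762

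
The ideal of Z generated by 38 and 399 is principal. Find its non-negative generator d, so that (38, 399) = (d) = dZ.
(38, 399) = (19); d = 19

In the PID Z, (a, b) is generated by gcd(a, b). Compute gcd(399, 38) with the extended Euclidean algorithm, tracking rows (r, s, t) with s·399 + t·38 = r:
  row A: (399, 1, 0)   [1·399 + 0·38 = 399]
  row B: (38, 0, 1)   [0·399 + 1·38 = 38]
  399 = 10·38 + 19   → row C = row A − 10·row B = (19, 1, −10)   [check: 1·399 − 10·38 = 19]
  38 = 2·19 + 0   → remainder 0, stop. gcd = 19 (last nonzero row C).
So gcd(38, 399) = 19, with Bézout identity 1·399 − 10·38 = 19. Containment (⊇): the Bézout identity exhibits 19 as an element of (38, 399), giving (19) ⊆ (38, 399). Containment (⊆): since 19 | 38 and 19 | 399 (38 = 19·2, 399 = 19·21), every Z-linear combination of 38 and 399 is divisible by 19, so (38, 399) ⊆ (19). Therefore (38, 399) = (19), d = 19.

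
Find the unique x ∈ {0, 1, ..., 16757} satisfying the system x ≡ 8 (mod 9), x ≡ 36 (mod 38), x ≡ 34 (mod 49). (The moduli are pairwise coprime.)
x ≡ 2582 (mod 16758); the representative in [0, 16758) is 2582

The moduli 9, 38, 49 are pairwise coprime, so by the CRT there is a unique solution mod 9·38·49 = 16758.
Solve by successive substitution. Start with x ≡ 8 (mod 9).
  Combine with x ≡ 36 (mod 38): write x = 8 + 9·t and require 8 + 9·t ≡ 36 (mod 38), i.e. 9·t ≡ 36 − 8 ≡ 28 (mod 38). Since 9^(−1) ≡ 17 (mod 38), t ≡ 17·28 ≡ 20 (mod 38). So x ≡ 8 + 9·20 = 188 (mod 342).
  Combine with x ≡ 34 (mod 49): write x = 188 + 342·t and require 188 + 342·t ≡ 34 (mod 49), i.e. 342·t ≡ 34 − 188 ≡ 42 (mod 49). Since 342^(−1) ≡ 48 (mod 49) (342 ≡ 48 (mod 49)), t ≡ 48·42 ≡ 7 (mod 49). So x ≡ 188 + 342·7 = 2582 (mod 16758).
Unique solution in [0, 16758): x = 2582.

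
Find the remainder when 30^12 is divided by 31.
1

Use repeated squaring. Binary(12) = 1100. Walk through the bits of the exponent 12 left-to-right: at each bit after the leading one, square the running value, then multiply by 30 if the bit is 1 (always reducing mod 31):
  bit 1 = 1 (leading): start with 30.
  bit 2 = 1: square 30^2 = 900 ≡ 1; bit is 1, so multiply 1·30 = 30 (mod 31).
  bit 3 = 0: square 30^2 = 900 ≡ 1 (mod 31).
  bit 4 = 0: square 1^2 = 1 (mod 31).
Final value: 30^12 ≡ 1 (mod 31).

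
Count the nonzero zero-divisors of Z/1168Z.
In Z/1168Z each nonzero element is either a unit (gcd with 1168 is 1) or a zero-divisor (gcd > 1). The number of units is φ(1168): factorise 1168 = 2^4 · 73, so φ(1168) = (2^4 − 2^3) · (73 − 1) = 8 · 72 = 576. The nonzero elements number 1168 − 1 = 1167. Hence the nonzero zero-divisors number 1167 − 576 = 591.

Final answer: Z/1168Z has 591 nonzero zero-divisors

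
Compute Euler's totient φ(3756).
φ(3756) = 1248

φ is multiplicative, with φ(p^e) = p^e − p^(e−1). Factorise 3756 = 2^2 · 3 · 313. Then
  φ(3756) = (2^2 − 2^1) · (3 − 1) · (313 − 1) = 2 · 2 · 312 = 1248.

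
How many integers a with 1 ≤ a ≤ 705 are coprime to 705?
The number of a ∈ {1, ..., 705} with gcd(a, 705) = 1 is by definition Euler's totient φ(705). φ is multiplicative, with φ(p^e) = p^e − p^(e−1). Factorise 705 = 3 · 5 · 47. Then
  φ(705) = (3 − 1) · (5 − 1) · (47 − 1) = 2 · 4 · 46 = 368.
So there are 368 such integers.

Final answer: 368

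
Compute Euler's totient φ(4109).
φ(4109) = 3516

φ is multiplicative, with φ(p^e) = p^e − p^(e−1). Factorise 4109 = 7 · 587. Then
  φ(4109) = (7 − 1) · (587 − 1) = 6 · 586 = 3516.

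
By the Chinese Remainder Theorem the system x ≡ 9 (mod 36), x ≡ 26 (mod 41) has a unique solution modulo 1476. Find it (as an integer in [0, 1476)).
x ≡ 477 (mod 1476); the representative in [0, 1476) is 477

The moduli 36, 41 are pairwise coprime, so by the CRT there is a unique solution mod 36·41 = 1476.
Solve by successive substitution. Start with x ≡ 9 (mod 36).
  Combine with x ≡ 26 (mod 41): write x = 9 + 36·t and require 9 + 36·t ≡ 26 (mod 41), i.e. 36·t ≡ 26 − 9 ≡ 17 (mod 41). Since 36^(−1) ≡ 8 (mod 41), t ≡ 8·17 ≡ 13 (mod 41). So x ≡ 9 + 36·13 = 477 (mod 1476).
Unique solution in [0, 1476): x = 477.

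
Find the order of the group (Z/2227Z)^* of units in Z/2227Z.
|(Z/2227Z)^*| = 2080

(Z/2227Z)^* consists of the classes a with gcd(a, 2227) = 1, so its order is φ(2227). φ is multiplicative, with φ(p^e) = p^e − p^(e−1). Factorise 2227 = 17 · 131. Then
  φ(2227) = (17 − 1) · (131 − 1) = 16 · 130 = 2080.
Thus |(Z/2227Z)^*| = 2080.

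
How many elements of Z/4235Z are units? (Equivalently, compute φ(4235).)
An element a ∈ Z/4235Z is a unit iff gcd(a, 4235) = 1, so the number of units is φ(4235). φ is multiplicative, with φ(p^e) = p^e − p^(e−1). Factorise 4235 = 5 · 7 · 11^2. Then
  φ(4235) = (5 − 1) · (7 − 1) · (11^2 − 11^1) = 4 · 6 · 110 = 2640.

Final answer: Z/4235Z has φ(4235) = 2640 units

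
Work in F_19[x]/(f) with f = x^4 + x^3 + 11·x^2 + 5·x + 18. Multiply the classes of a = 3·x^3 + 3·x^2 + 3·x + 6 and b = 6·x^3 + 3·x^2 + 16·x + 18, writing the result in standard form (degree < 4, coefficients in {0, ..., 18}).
a · b ≡ 14·x^3 + 6·x^2 + 2·x + 14 (mod f(x))

Multiply as integer polynomials: a · b = 18·x^6 + 27·x^5 + 75·x^4 + 147·x^3 + 120·x^2 + 150·x + 108. Reducing coefficients mod 19: a · b ≡ 18·x^6 + 8·x^5 + 18·x^4 + 14·x^3 + 6·x^2 + 17·x + 13. Now divide by f(x) = x^4 + x^3 + 11·x^2 + 5·x + 18 in F_19[x], eliminating the leading term at each step:
  leading term 18·x^6: subtract (18·x^2)·f(x) = 18·x^6 + 18·x^5 + 8·x^4 + 14·x^3 + x^2, leaving 9·x^5 + 10·x^4 + 5·x^2 + 17·x + 13 (coefficients mod 19)
  leading term 9·x^5: subtract (9·x)·f(x) = 9·x^5 + 9·x^4 + 4·x^3 + 7·x^2 + 10·x, leaving x^4 + 15·x^3 + 17·x^2 + 7·x + 13 (coefficients mod 19)
  leading term x^4: subtract (1)·f(x) = x^4 + x^3 + 11·x^2 + 5·x + 18, leaving 14·x^3 + 6·x^2 + 2·x + 14 (coefficients mod 19)
The degree is now < 4, so this is the remainder. Hence a · b ≡ 14·x^3 + 6·x^2 + 2·x + 14 in F_19[x]/(f).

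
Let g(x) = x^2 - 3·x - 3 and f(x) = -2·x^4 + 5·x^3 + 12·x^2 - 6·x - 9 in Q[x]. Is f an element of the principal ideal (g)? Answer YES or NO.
In Q[x] the ideal (g) consists of all multiples of g, so f ∈ (g) iff g | f, i.e. iff the remainder of f on division by g is 0. Divide f by g (g is monic, so eliminate the leading term of the running remainder at each step):
  leading term -2·x^4: subtract (-2·x^2)·g(x) = -2·x^4 + 6·x^3 + 6·x^2, leaving -x^3 + 6·x^2 - 6·x - 9
  leading term -x^3: subtract (-x)·g(x) = -x^3 + 3·x^2 + 3·x, leaving 3·x^2 - 9·x - 9
  leading term 3·x^2: subtract (3)·g(x) = 3·x^2 - 9·x - 9, leaving 0
The remainder is 0, so f(x) = g(x) · h(x) with h(x) = -2·x^2 - x + 3. Hence g | f, i.e. f ∈ (g).

Final answer: YES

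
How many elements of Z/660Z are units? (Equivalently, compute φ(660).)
Z/660Z has φ(660) = 160 units

An element a ∈ Z/660Z is a unit iff gcd(a, 660) = 1, so the number of units is φ(660). φ is multiplicative, with φ(p^e) = p^e − p^(e−1). Factorise 660 = 2^2 · 3 · 5 · 11. Then
  φ(660) = (2^2 − 2^1) · (3 − 1) · (5 − 1) · (11 − 1) = 2 · 2 · 4 · 10 = 160.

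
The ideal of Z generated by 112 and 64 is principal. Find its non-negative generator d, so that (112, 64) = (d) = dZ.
In the PID Z, (a, b) is generated by gcd(a, b). Compute gcd(112, 64) with the extended Euclidean algorithm, tracking rows (r, s, t) with s·112 + t·64 = r:
  row A: (112, 1, 0)   [1·112 + 0·64 = 112]
  row B: (64, 0, 1)   [0·112 + 1·64 = 64]
  112 = 1·64 + 48   → row C = row A − 1·row B = (48, 1, −1)   [check: 1·112 − 1·64 = 48]
  64 = 1·48 + 16   → row D = row B − 1·row C = (16, −1, 2)   [check: −1·112 + 2·64 = 16]
  48 = 3·16 + 0   → remainder 0, stop. gcd = 16 (last nonzero row D).
So gcd(112, 64) = 16, with Bézout identity −1·112 + 2·64 = 16. Containment (⊇): the Bézout identity exhibits 16 as an element of (112, 64), giving (16) ⊆ (112, 64). Containment (⊆): since 16 | 112 and 16 | 64 (112 = 16·7, 64 = 16·4), every Z-linear combination of 112 and 64 is divisible by 16, so (112, 64) ⊆ (16). Therefore (112, 64) = (16), d = 16.

Final answer: (112, 64) = (16); d = 16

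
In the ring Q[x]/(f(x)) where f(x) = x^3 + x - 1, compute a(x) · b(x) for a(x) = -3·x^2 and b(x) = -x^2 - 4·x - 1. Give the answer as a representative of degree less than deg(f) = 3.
First multiply in Q[x] without reducing: a · b = 3·x^4 + 12·x^3 + 3·x^2. Now divide by f(x) = x^3 + x - 1, eliminating the leading term at each step:
  leading term 3·x^4: subtract (3·x)·f(x) = 3·x^4 + 3·x^2 - 3·x, leaving 12·x^3 + 3·x
  leading term 12·x^3: subtract (12)·f(x) = 12·x^3 + 12·x - 12, leaving 12 - 9·x
The degree is now < 3, so this is the remainder. Hence a · b ≡ 12 - 9·x in Q[x]/(f).

Final answer: a · b ≡ 12 - 9·x (mod f(x))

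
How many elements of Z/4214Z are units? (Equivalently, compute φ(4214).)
An element a ∈ Z/4214Z is a unit iff gcd(a, 4214) = 1, so the number of units is φ(4214). φ is multiplicative, with φ(p^e) = p^e − p^(e−1). Factorise 4214 = 2 · 7^2 · 43. Then
  φ(4214) = (2 − 1) · (7^2 − 7^1) · (43 − 1) = 1 · 42 · 42 = 1764.

Final answer: Z/4214Z has φ(4214) = 1764 units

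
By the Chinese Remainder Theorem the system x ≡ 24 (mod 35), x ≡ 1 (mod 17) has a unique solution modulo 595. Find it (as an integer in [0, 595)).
x ≡ 409 (mod 595); the representative in [0, 595) is 409

The moduli 35, 17 are pairwise coprime, so by the CRT there is a unique solution mod 35·17 = 595.
Solve by successive substitution. Start with x ≡ 24 (mod 35).
  Combine with x ≡ 1 (mod 17): write x = 24 + 35·t and require 24 + 35·t ≡ 1 (mod 17), i.e. 35·t ≡ 1 − 24 ≡ 11 (mod 17). Since 35^(−1) ≡ 1 (mod 17) (35 ≡ 1 (mod 17)), t ≡ 1·11 ≡ 11 (mod 17). So x ≡ 24 + 35·11 = 409 (mod 595).
Unique solution in [0, 595): x = 409.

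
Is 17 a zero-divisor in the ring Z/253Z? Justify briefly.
NO

gcd(17, 253) = 1, so 17 is a unit in Z/253Z (it has a multiplicative inverse). A unit cannot be a zero-divisor: if 17·b ≡ 0 then multiplying both sides by 17^(−1) gives b ≡ 0. So 17 is not a zero-divisor.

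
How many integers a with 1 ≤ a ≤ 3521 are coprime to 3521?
The number of a ∈ {1, ..., 3521} with gcd(a, 3521) = 1 is by definition Euler's totient φ(3521). φ is multiplicative, with φ(p^e) = p^e − p^(e−1). Factorise 3521 = 7 · 503. Then
  φ(3521) = (7 − 1) · (503 − 1) = 6 · 502 = 3012.
So there are 3012 such integers.

Final answer: 3012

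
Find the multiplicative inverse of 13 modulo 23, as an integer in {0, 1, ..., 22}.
Apply the extended Euclidean algorithm to (23, 13), tracking rows (r, s, t) with s·23 + t·13 = r. Each division r_prev = q·r_cur + r_new produces the new row as (previous row) − q·(current row):
  row A: (23, 1, 0)   [1·23 + 0·13 = 23]
  row B: (13, 0, 1)   [0·23 + 1·13 = 13]
  23 = 1·13 + 10   → row C = row A − 1·row B = (10, 1, −1)   [check: 1·23 − 1·13 = 10]
  13 = 1·10 + 3   → row D = row B − 1·row C = (3, −1, 2)   [check: −1·23 + 2·13 = 3]
  10 = 3·3 + 1   → row E = row C − 3·row D = (1, 4, −7)   [check: 4·23 − 7·13 = 1]
  3 = 3·1 + 0   → remainder 0, stop. gcd = 1 (last nonzero row E).
The gcd is 1, so 13 is invertible mod 23. The last nonzero row gives 4·23 − 7·13 = 1, so t = −7. So 13^(−1) ≡ −7 ≡ 16 (mod 23). Verify: 13 · 16 = 208 ≡ 1 (mod 23). ✓

Final answer: 13^(−1) ≡ 16 (mod 23)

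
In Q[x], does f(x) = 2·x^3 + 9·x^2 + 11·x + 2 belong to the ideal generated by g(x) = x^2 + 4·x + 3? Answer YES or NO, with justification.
NO

In Q[x] the ideal (g) consists of all multiples of g, so f ∈ (g) iff g | f, i.e. iff the remainder of f on division by g is 0. Divide f by g (g is monic, so eliminate the leading term of the running remainder at each step):
  leading term 2·x^3: subtract (2·x)·g(x) = 2·x^3 + 8·x^2 + 6·x, leaving x^2 + 5·x + 2
  leading term x^2: subtract (1)·g(x) = x^2 + 4·x + 3, leaving x - 1
The remainder r(x) = x - 1 ≠ 0 (and deg r < deg g), so g ∤ f, i.e. f ∉ (g).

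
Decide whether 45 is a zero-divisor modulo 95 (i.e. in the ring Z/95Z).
gcd(45, 95) = 5 > 1, so 45 is not a unit in Z/95Z. In Z/nZ every nonzero non-unit is a zero-divisor: explicitly, take b = 95/gcd = 19 ≠ 0 (mod 95); then 45·19 = 855 = 9·95, i.e. 45·19 ≡ 0 (mod 95). So 45 is a zero-divisor.

Final answer: YES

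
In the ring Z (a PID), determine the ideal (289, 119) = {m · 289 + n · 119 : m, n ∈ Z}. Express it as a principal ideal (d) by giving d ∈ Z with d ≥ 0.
(289, 119) = (17); d = 17

In the PID Z, (a, b) is generated by gcd(a, b). Compute gcd(289, 119) with the extended Euclidean algorithm, tracking rows (r, s, t) with s·289 + t·119 = r:
  row A: (289, 1, 0)   [1·289 + 0·119 = 289]
  row B: (119, 0, 1)   [0·289 + 1·119 = 119]
  289 = 2·119 + 51   → row C = row A − 2·row B = (51, 1, −2)   [check: 1·289 − 2·119 = 51]
  119 = 2·51 + 17   → row D = row B − 2·row C = (17, −2, 5)   [check: −2·289 + 5·119 = 17]
  51 = 3·17 + 0   → remainder 0, stop. gcd = 17 (last nonzero row D).
So gcd(289, 119) = 17, with Bézout identity −2·289 + 5·119 = 17. Containment (⊇): the Bézout identity exhibits 17 as an element of (289, 119), giving (17) ⊆ (289, 119). Containment (⊆): since 17 | 289 and 17 | 119 (289 = 17·17, 119 = 17·7), every Z-linear combination of 289 and 119 is divisible by 17, so (289, 119) ⊆ (17). Therefore (289, 119) = (17), d = 17.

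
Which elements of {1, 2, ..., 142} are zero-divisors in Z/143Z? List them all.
nonzero zero-divisors of Z/143Z = {11, 13, 22, 26, 33, 39, 44, 52, 55, 65, 66, 77, 78, 88, 91, 99, 104, 110, 117, 121, 130, 132}

An element a ∈ Z/143Z (with a ≠ 0) is a zero-divisor iff gcd(a, 143) > 1 (because a is a unit precisely when gcd(a, n) = 1, and in Z/nZ every nonzero, non-unit element is a zero-divisor). Scan a = 1, ..., 142 and keep those with gcd(a, 143) > 1:
  gcd(11, 143) = 11, gcd(13, 143) = 13, gcd(22, 143) = 11, gcd(26, 143) = 13, gcd(33, 143) = 11, gcd(39, 143) = 13, gcd(44, 143) = 11, gcd(52, 143) = 13, gcd(55, 143) = 11, gcd(65, 143) = 13, gcd(66, 143) = 11, gcd(77, 143) = 11, gcd(78, 143) = 13, gcd(88, 143) = 11, gcd(91, 143) = 13, gcd(99, 143) = 11, gcd(104, 143) = 13, gcd(110, 143) = 11, gcd(117, 143) = 13, gcd(121, 143) = 11, gcd(130, 143) = 13, gcd(132, 143) = 11.
All other a ∈ {1, ..., 142} have gcd(a, 143) = 1 and are units. So the nonzero zero-divisors are exactly the 22 values of a appearing in this scan.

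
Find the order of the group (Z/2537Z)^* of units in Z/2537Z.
|(Z/2537Z)^*| = 2436

(Z/2537Z)^* consists of the classes a with gcd(a, 2537) = 1, so its order is φ(2537). φ is multiplicative, with φ(p^e) = p^e − p^(e−1). Factorise 2537 = 43 · 59. Then
  φ(2537) = (43 − 1) · (59 − 1) = 42 · 58 = 2436.
Thus |(Z/2537Z)^*| = 2436.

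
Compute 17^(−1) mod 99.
Apply the extended Euclidean algorithm to (99, 17), tracking rows (r, s, t) with s·99 + t·17 = r. Each division r_prev = q·r_cur + r_new produces the new row as (previous row) − q·(current row):
  row A: (99, 1, 0)   [1·99 + 0·17 = 99]
  row B: (17, 0, 1)   [0·99 + 1·17 = 17]
  99 = 5·17 + 14   → row C = row A − 5·row B = (14, 1, −5)   [check: 1·99 − 5·17 = 14]
  17 = 1·14 + 3   → row D = row B − 1·row C = (3, −1, 6)   [check: −1·99 + 6·17 = 3]
  14 = 4·3 + 2   → row E = row C − 4·row D = (2, 5, −29)   [check: 5·99 − 29·17 = 2]
  3 = 1·2 + 1   → row F = row D − 1·row E = (1, −6, 35)   [check: −6·99 + 35·17 = 1]
  2 = 2·1 + 0   → remainder 0, stop. gcd = 1 (last nonzero row F).
The gcd is 1, so 17 is invertible mod 99. The last nonzero row gives −6·99 + 35·17 = 1, so t = 35. So 17^(−1) ≡ 35 (mod 99). Verify: 17 · 35 = 595 ≡ 1 (mod 99). ✓

Final answer: 17^(−1) ≡ 35 (mod 99)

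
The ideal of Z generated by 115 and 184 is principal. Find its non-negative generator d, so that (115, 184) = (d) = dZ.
In the PID Z, (a, b) is generated by gcd(a, b). Compute gcd(184, 115) with the extended Euclidean algorithm, tracking rows (r, s, t) with s·184 + t·115 = r:
  row A: (184, 1, 0)   [1·184 + 0·115 = 184]
  row B: (115, 0, 1)   [0·184 + 1·115 = 115]
  184 = 1·115 + 69   → row C = row A − 1·row B = (69, 1, −1)   [check: 1·184 − 1·115 = 69]
  115 = 1·69 + 46   → row D = row B − 1·row C = (46, −1, 2)   [check: −1·184 + 2·115 = 46]
  69 = 1·46 + 23   → row E = row C − 1·row D = (23, 2, −3)   [check: 2·184 − 3·115 = 23]
  46 = 2·23 + 0   → remainder 0, stop. gcd = 23 (last nonzero row E).
So gcd(115, 184) = 23, with Bézout identity 2·184 − 3·115 = 23. Containment (⊇): the Bézout identity exhibits 23 as an element of (115, 184), giving (23) ⊆ (115, 184). Containment (⊆): since 23 | 115 and 23 | 184 (115 = 23·5, 184 = 23·8), every Z-linear combination of 115 and 184 is divisible by 23, so (115, 184) ⊆ (23). Therefore (115, 184) = (23), d = 23.

Final answer: (115, 184) = (23); d = 23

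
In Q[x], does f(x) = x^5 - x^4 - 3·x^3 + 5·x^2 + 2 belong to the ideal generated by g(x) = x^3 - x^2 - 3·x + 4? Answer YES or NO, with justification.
In Q[x] the ideal (g) consists of all multiples of g, so f ∈ (g) iff g | f, i.e. iff the remainder of f on division by g is 0. Divide f by g (g is monic, so eliminate the leading term of the running remainder at each step):
  leading term x^5: subtract (x^2)·g(x) = x^5 - x^4 - 3·x^3 + 4·x^2, leaving x^2 + 2
The remainder r(x) = x^2 + 2 ≠ 0 (and deg r < deg g), so g ∤ f, i.e. f ∉ (g).

Final answer: NO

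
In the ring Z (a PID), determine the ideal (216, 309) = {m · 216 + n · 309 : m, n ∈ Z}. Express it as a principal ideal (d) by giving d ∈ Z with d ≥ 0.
(216, 309) = (3); d = 3

In the PID Z, (a, b) is generated by gcd(a, b). Compute gcd(309, 216) with the extended Euclidean algorithm, tracking rows (r, s, t) with s·309 + t·216 = r:
  row A: (309, 1, 0)   [1·309 + 0·216 = 309]
  row B: (216, 0, 1)   [0·309 + 1·216 = 216]
  309 = 1·216 + 93   → row C = row A − 1·row B = (93, 1, −1)   [check: 1·309 − 1·216 = 93]
  216 = 2·93 + 30   → row D = row B − 2·row C = (30, −2, 3)   [check: −2·309 + 3·216 = 30]
  93 = 3·30 + 3   → row E = row C − 3·row D = (3, 7, −10)   [check: 7·309 − 10·216 = 3]
  30 = 10·3 + 0   → remainder 0, stop. gcd = 3 (last nonzero row E).
So gcd(216, 309) = 3, with Bézout identity 7·309 − 10·216 = 3. Containment (⊇): the Bézout identity exhibits 3 as an element of (216, 309), giving (3) ⊆ (216, 309). Containment (⊆): since 3 | 216 and 3 | 309 (216 = 3·72, 309 = 3·103), every Z-linear combination of 216 and 309 is divisible by 3, so (216, 309) ⊆ (3). Therefore (216, 309) = (3), d = 3.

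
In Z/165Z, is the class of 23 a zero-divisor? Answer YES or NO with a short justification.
gcd(23, 165) = 1, so 23 is a unit in Z/165Z (it has a multiplicative inverse). A unit cannot be a zero-divisor: if 23·b ≡ 0 then multiplying both sides by 23^(−1) gives b ≡ 0. So 23 is not a zero-divisor.

Final answer: NO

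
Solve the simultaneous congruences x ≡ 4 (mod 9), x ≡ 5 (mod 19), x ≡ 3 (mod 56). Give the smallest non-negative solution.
x ≡ 7339 (mod 9576); the representative in [0, 9576) is 7339

The moduli 9, 19, 56 are pairwise coprime, so by the CRT there is a unique solution mod 9·19·56 = 9576.
Solve by successive substitution. Start with x ≡ 4 (mod 9).
  Combine with x ≡ 5 (mod 19): write x = 4 + 9·t and require 4 + 9·t ≡ 5 (mod 19), i.e. 9·t ≡ 5 − 4 ≡ 1 (mod 19). Since 9^(−1) ≡ 17 (mod 19), t ≡ 17·1 ≡ 17 (mod 19). So x ≡ 4 + 9·17 = 157 (mod 171).
  Combine with x ≡ 3 (mod 56): write x = 157 + 171·t and require 157 + 171·t ≡ 3 (mod 56), i.e. 171·t ≡ 3 − 157 ≡ 14 (mod 56). Since 171^(−1) ≡ 19 (mod 56) (171 ≡ 3 (mod 56)), t ≡ 19·14 ≡ 42 (mod 56). So x ≡ 157 + 171·42 = 7339 (mod 9576).
Unique solution in [0, 9576): x = 7339.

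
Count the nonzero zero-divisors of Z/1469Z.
In Z/1469Z each nonzero element is either a unit (gcd with 1469 is 1) or a zero-divisor (gcd > 1). The number of units is φ(1469): factorise 1469 = 13 · 113, so φ(1469) = (13 − 1) · (113 − 1) = 12 · 112 = 1344. The nonzero elements number 1469 − 1 = 1468. Hence the nonzero zero-divisors number 1468 − 1344 = 124.

Final answer: Z/1469Z has 124 nonzero zero-divisors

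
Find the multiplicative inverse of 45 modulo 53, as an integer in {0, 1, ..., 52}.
Apply the extended Euclidean algorithm to (53, 45), tracking rows (r, s, t) with s·53 + t·45 = r. Each division r_prev = q·r_cur + r_new produces the new row as (previous row) − q·(current row):
  row A: (53, 1, 0)   [1·53 + 0·45 = 53]
  row B: (45, 0, 1)   [0·53 + 1·45 = 45]
  53 = 1·45 + 8   → row C = row A − 1·row B = (8, 1, −1)   [check: 1·53 − 1·45 = 8]
  45 = 5·8 + 5   → row D = row B − 5·row C = (5, −5, 6)   [check: −5·53 + 6·45 = 5]
  8 = 1·5 + 3   → row E = row C − 1·row D = (3, 6, −7)   [check: 6·53 − 7·45 = 3]
  5 = 1·3 + 2   → row F = row D − 1·row E = (2, −11, 13)   [check: −11·53 + 13·45 = 2]
  3 = 1·2 + 1   → row G = row E − 1·row F = (1, 17, −20)   [check: 17·53 − 20·45 = 1]
  2 = 2·1 + 0   → remainder 0, stop. gcd = 1 (last nonzero row G).
The gcd is 1, so 45 is invertible mod 53. The last nonzero row gives 17·53 − 20·45 = 1, so t = −20. So 45^(−1) ≡ −20 ≡ 33 (mod 53). Verify: 45 · 33 = 1485 ≡ 1 (mod 53). ✓

Final answer: 45^(−1) ≡ 33 (mod 53)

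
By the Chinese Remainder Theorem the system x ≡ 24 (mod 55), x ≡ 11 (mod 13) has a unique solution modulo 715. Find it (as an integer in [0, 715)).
x ≡ 24 (mod 715); the representative in [0, 715) is 24

The moduli 55, 13 are pairwise coprime, so by the CRT there is a unique solution mod 55·13 = 715.
Solve by successive substitution. Start with x ≡ 24 (mod 55).
  Combine with x ≡ 11 (mod 13): write x = 24 + 55·t and require 24 + 55·t ≡ 11 (mod 13), i.e. 55·t ≡ 11 − 24 ≡ 0 (mod 13). Since 55^(−1) ≡ 9 (mod 13) (55 ≡ 3 (mod 13)), t ≡ 9·0 ≡ 0 (mod 13). So x ≡ 24 + 55·0 = 24 (mod 715).
Unique solution in [0, 715): x = 24.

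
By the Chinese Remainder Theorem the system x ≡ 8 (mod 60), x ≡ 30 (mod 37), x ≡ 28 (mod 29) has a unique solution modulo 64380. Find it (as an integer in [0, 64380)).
x ≡ 24968 (mod 64380); the representative in [0, 64380) is 24968

The moduli 60, 37, 29 are pairwise coprime, so by the CRT there is a unique solution mod 60·37·29 = 64380.
Solve by successive substitution. Start with x ≡ 8 (mod 60).
  Combine with x ≡ 30 (mod 37): write x = 8 + 60·t and require 8 + 60·t ≡ 30 (mod 37), i.e. 60·t ≡ 30 − 8 ≡ 22 (mod 37). Since 60^(−1) ≡ 29 (mod 37) (60 ≡ 23 (mod 37)), t ≡ 29·22 ≡ 9 (mod 37). So x ≡ 8 + 60·9 = 548 (mod 2220).
  Combine with x ≡ 28 (mod 29): write x = 548 + 2220·t and require 548 + 2220·t ≡ 28 (mod 29), i.e. 2220·t ≡ 28 − 548 ≡ 2 (mod 29). Since 2220^(−1) ≡ 20 (mod 29) (2220 ≡ 16 (mod 29)), t ≡ 20·2 ≡ 11 (mod 29). So x ≡ 548 + 2220·11 = 24968 (mod 64380).
Unique solution in [0, 64380): x = 24968.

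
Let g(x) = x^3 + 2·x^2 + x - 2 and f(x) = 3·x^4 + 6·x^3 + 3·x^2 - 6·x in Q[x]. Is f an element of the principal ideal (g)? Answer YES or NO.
In Q[x] the ideal (g) consists of all multiples of g, so f ∈ (g) iff g | f, i.e. iff the remainder of f on division by g is 0. Divide f by g (g is monic, so eliminate the leading term of the running remainder at each step):
  leading term 3·x^4: subtract (3·x)·g(x) = 3·x^4 + 6·x^3 + 3·x^2 - 6·x, leaving 0
The remainder is 0, so f(x) = g(x) · h(x) with h(x) = 3·x. Hence g | f, i.e. f ∈ (g).

Final answer: YES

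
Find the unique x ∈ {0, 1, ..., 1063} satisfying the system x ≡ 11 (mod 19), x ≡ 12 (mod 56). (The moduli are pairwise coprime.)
The moduli 19, 56 are pairwise coprime, so by the CRT there is a unique solution mod 19·56 = 1064.
Solve by successive substitution. Start with x ≡ 11 (mod 19).
  Combine with x ≡ 12 (mod 56): write x = 11 + 19·t and require 11 + 19·t ≡ 12 (mod 56), i.e. 19·t ≡ 12 − 11 ≡ 1 (mod 56). Since 19^(−1) ≡ 3 (mod 56), t ≡ 3·1 ≡ 3 (mod 56). So x ≡ 11 + 19·3 = 68 (mod 1064).
Unique solution in [0, 1064): x = 68.

Final answer: x ≡ 68 (mod 1064); the representative in [0, 1064) is 68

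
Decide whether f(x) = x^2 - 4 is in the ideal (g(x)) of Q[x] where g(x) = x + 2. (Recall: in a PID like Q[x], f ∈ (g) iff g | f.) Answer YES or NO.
In Q[x] the ideal (g) consists of all multiples of g, so f ∈ (g) iff g | f, i.e. iff the remainder of f on division by g is 0. Divide f by g (g is monic, so eliminate the leading term of the running remainder at each step):
  leading term x^2: subtract (x)·g(x) = x^2 + 2·x, leaving -2·x - 4
  leading term -2·x: subtract (-2)·g(x) = -2·x - 4, leaving 0
The remainder is 0, so f(x) = g(x) · h(x) with h(x) = x - 2. Hence g | f, i.e. f ∈ (g).

Final answer: YES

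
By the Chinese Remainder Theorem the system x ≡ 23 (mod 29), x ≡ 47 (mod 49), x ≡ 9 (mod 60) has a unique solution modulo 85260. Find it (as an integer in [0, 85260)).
x ≡ 35229 (mod 85260); the representative in [0, 85260) is 35229

The moduli 29, 49, 60 are pairwise coprime, so by the CRT there is a unique solution mod 29·49·60 = 85260.
Solve by successive substitution. Start with x ≡ 23 (mod 29).
  Combine with x ≡ 47 (mod 49): write x = 23 + 29·t and require 23 + 29·t ≡ 47 (mod 49), i.e. 29·t ≡ 47 − 23 ≡ 24 (mod 49). Since 29^(−1) ≡ 22 (mod 49), t ≡ 22·24 ≡ 38 (mod 49). So x ≡ 23 + 29·38 = 1125 (mod 1421).
  Combine with x ≡ 9 (mod 60): write x = 1125 + 1421·t and require 1125 + 1421·t ≡ 9 (mod 60), i.e. 1421·t ≡ 9 − 1125 ≡ 24 (mod 60). Since 1421^(−1) ≡ 41 (mod 60) (1421 ≡ 41 (mod 60)), t ≡ 41·24 ≡ 24 (mod 60). So x ≡ 1125 + 1421·24 = 35229 (mod 85260).
Unique solution in [0, 85260): x = 35229.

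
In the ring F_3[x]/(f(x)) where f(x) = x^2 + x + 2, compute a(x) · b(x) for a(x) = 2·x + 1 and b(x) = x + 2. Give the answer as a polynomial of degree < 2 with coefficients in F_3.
a · b ≡ 1 (mod f(x))

Multiply as integer polynomials: a · b = 2·x^2 + 5·x + 2. Reducing coefficients mod 3: a · b ≡ 2·x^2 + 2·x + 2. Now divide by f(x) = x^2 + x + 2 in F_3[x], eliminating the leading term at each step:
  leading term 2·x^2: subtract (2)·f(x) = 2·x^2 + 2·x + 1, leaving 1 (coefficients mod 3)
The degree is now < 2, so this is the remainder. Hence a · b ≡ 1 in F_3[x]/(f).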